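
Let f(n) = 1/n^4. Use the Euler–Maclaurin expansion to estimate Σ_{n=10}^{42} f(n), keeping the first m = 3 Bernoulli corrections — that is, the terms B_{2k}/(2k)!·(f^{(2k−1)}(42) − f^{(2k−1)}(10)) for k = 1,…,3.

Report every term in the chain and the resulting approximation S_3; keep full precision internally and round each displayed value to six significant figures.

S_3 ≈ 0.000382309

∫_10^42 1/x^4 dx evaluates to 0.000328834.
Boundary: ½(f(10) + f(42)) = ½(0.000100000 + 3.21368e-07) = 5.01607e-05.
Running total after boundary: 0.000378995.
k=1: B_{2}/(2)! × [f^{(1)}(42) − f^{(1)}(10)] = 1/12 × (-3.06065e-08 − (-4.00000e-05)) = 3.33078e-06.
Partial sum through k=1: 0.000382326.
k=2: B_{4}/(4)! × [f^{(3)}(42) − f^{(3)}(10)] = −1/720 × (-5.20519e-10 − (-1.20000e-05)) = -1.66659e-08.
Partial sum through k=2: 0.000382309.
k=3: B_{6}/(6)! × [f^{(5)}(42) − f^{(5)}(10)] = 1/30240 × (-1.65244e-11 − (-6.72000e-06)) = 2.22222e-10.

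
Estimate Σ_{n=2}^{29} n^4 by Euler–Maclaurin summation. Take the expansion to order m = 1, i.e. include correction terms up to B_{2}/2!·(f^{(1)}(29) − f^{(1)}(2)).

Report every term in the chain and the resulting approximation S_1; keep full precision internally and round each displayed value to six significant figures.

The integral term ∫_2^29 x^4 dx = 4.10222e+06.
½[f(2) + f(29)] = ½[16.0000 + 707281] = 353648.
Running total after boundary: 4.45587e+06.
Correction k=1: B_{2}/2! · (f^{(1)}(29) − f^{(1)}(2)) = 1/12 · (97556.0 − 32.0000) = 8127.00.

S_1 ≈ 4.46400e+06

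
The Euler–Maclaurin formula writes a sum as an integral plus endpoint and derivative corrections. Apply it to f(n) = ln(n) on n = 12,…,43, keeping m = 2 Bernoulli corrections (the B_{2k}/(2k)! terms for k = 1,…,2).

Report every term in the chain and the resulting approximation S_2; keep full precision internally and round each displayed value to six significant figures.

S_2 ≈ 104.031

Integral: ∫_12^43 ln(x) dx = 100.913.
Boundary: ½(f(12) + f(43)) = ½(2.48491 + 3.76120) = 3.12305.
Integral + boundary = 104.036.
Correction k=1: B_{2}/2! · (f^{(1)}(43) − f^{(1)}(12)) = 1/12 · (0.0232558 − 0.0833333) = -0.00500646.
Running total after k=1: 104.031.
Correction k=2: B_{4}/4! · (f^{(3)}(43) − f^{(3)}(12)) = −1/720 · (2.51550e-05 − 0.00115741) = 1.57257e-06.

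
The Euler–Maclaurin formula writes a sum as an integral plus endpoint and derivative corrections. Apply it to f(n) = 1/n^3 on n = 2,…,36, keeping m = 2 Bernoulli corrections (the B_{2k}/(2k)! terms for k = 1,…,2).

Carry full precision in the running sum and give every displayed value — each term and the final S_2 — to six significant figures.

S_2 ≈ 0.201448

Integral: ∫_2^36 1/x^3 dx = 0.124614.
Endpoint term: (f(2) + f(36))/2 = (0.125000 + 2.14335e-05)/2 = 0.0625107.
Running total after boundary: 0.187125.
Order-1 term: 1/12 · (-1.78612e-06 − (-0.187500)) = 0.0156249.
Running total after k=1: 0.202750.
Order-2 term: −1/720 · (-2.75636e-08 − (-0.937500)) = -0.00130208.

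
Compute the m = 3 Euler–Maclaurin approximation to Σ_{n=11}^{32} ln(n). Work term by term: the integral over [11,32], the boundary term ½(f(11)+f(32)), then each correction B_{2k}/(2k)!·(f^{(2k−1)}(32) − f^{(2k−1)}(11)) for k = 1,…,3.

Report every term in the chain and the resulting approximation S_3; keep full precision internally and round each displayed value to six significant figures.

S_3 ≈ 66.4535

Integral: ∫_11^32 ln(x) dx = 63.5267.
Boundary: ½(f(11) + f(32)) = ½(2.39790 + 3.46574) = 2.93182.
Running total after boundary: 66.4585.
Correction k=1: B_{2}/2! · (f^{(1)}(32) − f^{(1)}(11)) = 1/12 · (0.0312500 − 0.0909091) = -0.00497159.
After k=1: 66.4535.
Correction k=2: B_{4}/4! · (f^{(3)}(32) − f^{(3)}(11)) = −1/720 · (6.10352e-05 − 0.00150263) = 2.00221e-06.
After k=2: 66.4535.
Correction k=3: B_{6}/6! · (f^{(5)}(32) − f^{(5)}(11)) = 1/30240 · (7.15256e-07 − 0.000149021) = -4.90429e-09.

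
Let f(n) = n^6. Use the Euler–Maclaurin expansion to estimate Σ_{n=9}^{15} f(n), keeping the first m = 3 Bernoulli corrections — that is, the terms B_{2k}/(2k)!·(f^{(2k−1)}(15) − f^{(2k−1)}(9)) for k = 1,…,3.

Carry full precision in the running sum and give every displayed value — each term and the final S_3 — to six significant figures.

Integral: ∫_9^15 x^6 dx = 2.37252e+07.
Endpoint term: (f(9) + f(15))/2 = (531441 + 1.13906e+07)/2 = 5.96103e+06.
So far: 2.96862e+07.
Order-1 term: 1/12 · (4.55625e+06 − 354294) = 350163.
Partial sum through k=1: 3.00364e+07.
Order-2 term: −1/720 · (405000 − 87480.0) = -441.000.
Partial sum through k=2: 3.00360e+07.
Order-3 term: 1/30240 · (10800.0 − 6480.00) = 0.142857.

S_3 ≈ 3.00360e+07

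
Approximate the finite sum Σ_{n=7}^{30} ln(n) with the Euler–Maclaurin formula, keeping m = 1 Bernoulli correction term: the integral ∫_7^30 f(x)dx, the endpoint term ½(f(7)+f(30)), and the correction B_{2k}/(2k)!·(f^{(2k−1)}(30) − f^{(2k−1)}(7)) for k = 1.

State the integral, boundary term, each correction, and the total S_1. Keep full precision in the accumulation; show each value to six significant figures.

S_1 ≈ 68.0790

∫_7^30 ln(x) dx evaluates to 65.4146.
½[f(7) + f(30)] = ½[1.94591 + 3.40120] = 2.67355.
Integral + boundary = 68.0881.
Correction k=1: B_{2}/2! · (f^{(1)}(30) − f^{(1)}(7)) = 1/12 · (0.0333333 − 0.142857) = -0.00912698.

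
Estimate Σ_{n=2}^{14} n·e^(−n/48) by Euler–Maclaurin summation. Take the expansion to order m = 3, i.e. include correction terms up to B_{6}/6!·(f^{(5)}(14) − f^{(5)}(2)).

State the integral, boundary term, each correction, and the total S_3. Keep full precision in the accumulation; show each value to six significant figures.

S_3 ≈ 85.0864

The integral term ∫_2^14 x·e^(−x/48) dx = 78.9306.
Endpoint term: (f(2) + f(14))/2 = (1.91838 + 10.4582)/2 = 6.18831.
Integral + boundary = 85.1189.
Correction k=1: B_{2}/2! · (f^{(1)}(14) − f^{(1)}(2)) = 1/12 · (0.529137 − 0.919223) = -0.0325072.
Running total after k=1: 85.0864.
Correction k=2: B_{4}/4! · (f^{(3)}(14) − f^{(3)}(2)) = −1/720 · (0.000878113 − 0.00123160) = 4.90952e-07.
Running total after k=2: 85.0864.
Correction k=3: B_{6}/6! · (f^{(5)}(14) − f^{(5)}(2)) = 1/30240 · (6.62572e-07 − 8.95932e-07) = -7.71694e-12.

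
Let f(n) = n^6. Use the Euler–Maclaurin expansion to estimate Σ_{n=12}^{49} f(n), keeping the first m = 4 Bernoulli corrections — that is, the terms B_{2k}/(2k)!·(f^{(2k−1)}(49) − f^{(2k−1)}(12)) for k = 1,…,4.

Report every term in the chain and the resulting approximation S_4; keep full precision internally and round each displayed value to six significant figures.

S_4 ≈ 1.03947e+11

Integral: ∫_12^49 x^6 dx = 9.68839e+10.
Endpoint term: (f(12) + f(49))/2 = (2.98598e+06 + 1.38413e+10)/2 = 6.92214e+09.
Integral + boundary = 1.03806e+11.
k=1: B_{2}/(2)! × [f^{(1)}(49) − f^{(1)}(12)] = 1/12 × (1.69485e+09 − 1.49299e+06) = 1.41113e+08.
After k=1: 1.03947e+11.
k=2: B_{4}/(4)! × [f^{(3)}(49) − f^{(3)}(12)] = −1/720 × (1.41179e+07 − 207360) = -19320.2.
After k=2: 1.03947e+11.
k=3: B_{6}/(6)! × [f^{(5)}(49) − f^{(5)}(12)] = 1/30240 × (35280.0 − 8640.00) = 0.880952.
After k=3: 1.03947e+11.
k=4: B_{8}/(8)! × [f^{(7)}(49) − f^{(7)}(12)] = −1/1209600 × (0.00000 − 0.00000) = 0.00000.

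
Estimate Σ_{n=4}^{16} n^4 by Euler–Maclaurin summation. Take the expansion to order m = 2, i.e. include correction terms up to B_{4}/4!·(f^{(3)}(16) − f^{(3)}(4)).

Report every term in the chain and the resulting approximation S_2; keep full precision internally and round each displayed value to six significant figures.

S_2 ≈ 243750

The integral term ∫_4^16 x^4 dx = 209510.
Endpoint term: (f(4) + f(16))/2 = (256.000 + 65536.0)/2 = 32896.0.
Integral + boundary = 242406.
k=1: B_{2}/(2)! × [f^{(1)}(16) − f^{(1)}(4)] = 1/12 × (16384.0 − 256.000) = 1344.00.
Running total after k=1: 243750.
k=2: B_{4}/(4)! × [f^{(3)}(16) − f^{(3)}(4)] = −1/720 × (384.000 − 96.0000) = -0.400000.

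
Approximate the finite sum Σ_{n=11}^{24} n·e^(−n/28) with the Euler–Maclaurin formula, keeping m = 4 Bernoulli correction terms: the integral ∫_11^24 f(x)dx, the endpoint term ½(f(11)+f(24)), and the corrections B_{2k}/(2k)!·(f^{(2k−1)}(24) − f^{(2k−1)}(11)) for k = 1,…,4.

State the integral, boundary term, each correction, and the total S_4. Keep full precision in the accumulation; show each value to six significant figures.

Integral: ∫_11^24 x·e^(−x/28) dx = 119.350.
Boundary: ½(f(11) + f(24)) = ½(7.42638 + 10.1849) = 8.80566.
Running total after boundary: 128.156.
Order-1 term: 1/12 · (0.0606247 − 0.409897) = -0.0291061.
Running total after k=1: 128.126.
Order-2 term: −1/720 · (0.00115991 − 0.00224509) = 1.50719e-06.
Running total after k=2: 128.126.
Order-3 term: 1/30240 · (2.86033e-06 − 5.06039e-06) = -7.27534e-11.
Running total after k=3: 128.126.
Order-4 term: −1/1209600 · (5.40966e-09 − 9.25656e-09) = 3.18031e-15.

S_4 ≈ 128.126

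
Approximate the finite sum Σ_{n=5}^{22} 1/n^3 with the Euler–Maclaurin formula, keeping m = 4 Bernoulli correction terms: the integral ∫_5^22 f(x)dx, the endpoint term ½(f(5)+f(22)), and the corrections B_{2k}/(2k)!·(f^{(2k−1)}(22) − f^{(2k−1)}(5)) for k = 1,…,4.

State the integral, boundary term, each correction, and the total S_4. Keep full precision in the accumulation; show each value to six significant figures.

S_4 ≈ 0.0234077

The integral term ∫_5^22 1/x^3 dx = 0.0189669.
Endpoint term: (f(5) + f(22))/2 = (0.00800000 + 9.39144e-05)/2 = 0.00404696.
So far: 0.0230139.
Order-1 term: 1/12 · (-1.28065e-05 − (-0.00480000)) = 0.000398933.
After k=1: 0.0234128.
Order-2 term: −1/720 · (-5.29194e-07 − (-0.00384000)) = -5.33260e-06.
After k=2: 0.0234075.
Order-3 term: 1/30240 · (-4.59218e-08 − (-0.00645120)) = 2.13332e-07.
After k=3: 0.0234077.
Order-4 term: −1/1209600 · (-6.83135e-09 − (-0.0185795)) = -1.53600e-08.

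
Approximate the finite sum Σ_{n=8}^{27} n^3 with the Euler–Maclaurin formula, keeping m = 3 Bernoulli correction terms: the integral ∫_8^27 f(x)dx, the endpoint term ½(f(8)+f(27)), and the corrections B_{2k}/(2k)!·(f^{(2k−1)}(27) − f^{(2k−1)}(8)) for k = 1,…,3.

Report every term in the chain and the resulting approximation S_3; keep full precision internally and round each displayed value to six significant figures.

S_3 ≈ 142100

∫_8^27 x^3 dx evaluates to 131836.
Endpoint term: (f(8) + f(27))/2 = (512.000 + 19683.0)/2 = 10097.5.
Running total after boundary: 141934.
Correction k=1: B_{2}/2! · (f^{(1)}(27) − f^{(1)}(8)) = 1/12 · (2187.00 − 192.000) = 166.250.
Partial sum through k=1: 142100.
Correction k=2: B_{4}/4! · (f^{(3)}(27) − f^{(3)}(8)) = −1/720 · (6.00000 − 6.00000) = 0.00000.
Partial sum through k=2: 142100.
Correction k=3: B_{6}/6! · (f^{(5)}(27) − f^{(5)}(8)) = 1/30240 · (0.00000 − 0.00000) = 0.00000.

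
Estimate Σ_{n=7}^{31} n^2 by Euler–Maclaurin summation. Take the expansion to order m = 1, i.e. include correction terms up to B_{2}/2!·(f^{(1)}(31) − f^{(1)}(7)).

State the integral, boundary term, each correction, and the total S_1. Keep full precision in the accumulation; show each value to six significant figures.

The integral term ∫_7^31 x^2 dx = 9816.00.
Endpoint term: (f(7) + f(31))/2 = (49.0000 + 961.000)/2 = 505.000.
So far: 10321.0.
Order-1 term: 1/12 · (62.0000 − 14.0000) = 4.00000.

S_1 ≈ 10325.0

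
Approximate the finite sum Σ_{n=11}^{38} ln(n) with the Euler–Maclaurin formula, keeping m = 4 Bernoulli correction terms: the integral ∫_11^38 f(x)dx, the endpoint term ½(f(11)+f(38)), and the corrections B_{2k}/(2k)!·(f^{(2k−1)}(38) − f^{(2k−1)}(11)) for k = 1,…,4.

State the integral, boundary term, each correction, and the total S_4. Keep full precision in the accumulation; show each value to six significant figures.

Integral: ∫_11^38 ln(x) dx = 84.8514.
½[f(11) + f(38)] = ½[2.39790 + 3.63759] = 3.01774.
Running total after boundary: 87.8692.
Correction k=1: B_{2}/2! · (f^{(1)}(38) − f^{(1)}(11)) = 1/12 · (0.0263158 − 0.0909091) = -0.00538278.
Partial sum through k=1: 87.8638.
Correction k=2: B_{4}/4! · (f^{(3)}(38) − f^{(3)}(11)) = −1/720 · (3.64485e-05 − 0.00150263) = 2.03636e-06.
Partial sum through k=2: 87.8638.
Correction k=3: B_{6}/6! · (f^{(5)}(38) − f^{(5)}(11)) = 1/30240 · (3.02896e-07 − 0.000149021) = -4.91793e-09.
Partial sum through k=3: 87.8638.
Correction k=4: B_{8}/8! · (f^{(7)}(38) − f^{(7)}(11)) = −1/1209600 · (6.29285e-09 − 3.69474e-05) = 3.05399e-11.

S_4 ≈ 87.8638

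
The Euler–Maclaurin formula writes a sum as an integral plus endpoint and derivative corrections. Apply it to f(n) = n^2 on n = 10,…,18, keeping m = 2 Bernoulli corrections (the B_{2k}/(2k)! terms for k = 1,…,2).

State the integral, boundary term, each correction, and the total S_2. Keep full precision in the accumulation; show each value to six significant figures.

Integral: ∫_10^18 x^2 dx = 1610.67.
Endpoint term: (f(10) + f(18))/2 = (100.000 + 324.000)/2 = 212.000.
Running total after boundary: 1822.67.
Order-1 term: 1/12 · (36.0000 − 20.0000) = 1.33333.
Partial sum through k=1: 1824.00.
Order-2 term: −1/720 · (0.00000 − 0.00000) = 0.00000.

S_2 ≈ 1824.00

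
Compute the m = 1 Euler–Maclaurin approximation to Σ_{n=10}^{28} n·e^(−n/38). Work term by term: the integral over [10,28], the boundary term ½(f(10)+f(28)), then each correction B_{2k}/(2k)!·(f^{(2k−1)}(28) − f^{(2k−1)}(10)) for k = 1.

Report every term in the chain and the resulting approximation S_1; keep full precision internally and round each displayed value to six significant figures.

S_1 ≈ 212.085

The integral term ∫_10^28 x·e^(−x/38) dx = 201.577.
Boundary: ½(f(10) + f(28)) = ½(7.68621 + 13.4014) = 10.5438.
Running total after boundary: 212.121.
k=1: B_{2}/(2)! × [f^{(1)}(28) − f^{(1)}(10)] = 1/12 × (0.125953 − 0.566352) = -0.0366999.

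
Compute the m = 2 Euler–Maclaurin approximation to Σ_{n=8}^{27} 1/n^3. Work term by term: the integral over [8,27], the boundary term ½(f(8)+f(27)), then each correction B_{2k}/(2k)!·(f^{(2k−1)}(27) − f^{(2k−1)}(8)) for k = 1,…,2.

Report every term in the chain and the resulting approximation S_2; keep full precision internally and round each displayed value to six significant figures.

S_2 ≈ 0.00818884

Integral: ∫_8^27 1/x^3 dx = 0.00712663.
½[f(8) + f(27)] = ½[0.00195312 + 5.08053e-05] = 0.00100197.
So far: 0.00812859.
Correction k=1: B_{2}/2! · (f^{(1)}(27) − f^{(1)}(8)) = 1/12 · (-5.64503e-06 − (-0.000732422)) = 6.05647e-05.
Partial sum through k=1: 0.00818916.
Correction k=2: B_{4}/4! · (f^{(3)}(27) − f^{(3)}(8)) = −1/720 · (-1.54870e-07 − (-0.000228882)) = -3.17676e-07.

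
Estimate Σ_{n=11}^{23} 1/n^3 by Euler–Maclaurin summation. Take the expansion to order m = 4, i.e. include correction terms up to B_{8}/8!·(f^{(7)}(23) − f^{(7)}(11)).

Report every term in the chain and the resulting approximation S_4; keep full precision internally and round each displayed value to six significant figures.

S_4 ≈ 0.00361994

The integral term ∫_11^23 1/x^3 dx = 0.00318705.
Boundary: ½(f(11) + f(23)) = ½(0.000751315 + 8.21895e-05) = 0.000416752.
Integral + boundary = 0.00360380.
Order-1 term: 1/12 · (-1.07204e-05 − (-0.000204904)) = 1.61820e-05.
Partial sum through k=1: 0.00361999.
Order-2 term: −1/720 · (-4.05307e-07 − (-3.38684e-05)) = -4.64766e-08.
Partial sum through k=2: 0.00361994.
Order-3 term: 1/30240 · (-3.21794e-08 − (-1.17560e-05)) = 3.87692e-10.
Partial sum through k=3: 0.00361994.
Order-4 term: −1/1209600 · (-4.37980e-09 − (-6.99530e-06)) = -5.77953e-12.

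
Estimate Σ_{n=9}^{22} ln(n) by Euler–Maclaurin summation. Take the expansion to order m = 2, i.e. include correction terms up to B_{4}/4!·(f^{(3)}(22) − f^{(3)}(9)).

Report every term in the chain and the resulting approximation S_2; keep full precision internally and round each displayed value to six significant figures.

∫_9^22 ln(x) dx evaluates to 35.2279.
½[f(9) + f(22)] = ½[2.19722 + 3.09104] = 2.64413.
Integral + boundary = 37.8720.
Order-1 term: 1/12 · (0.0454545 − 0.111111) = -0.00547138.
Running total after k=1: 37.8666.
Order-2 term: −1/720 · (0.000187829 − 0.00274348) = 3.54952e-06.

S_2 ≈ 37.8666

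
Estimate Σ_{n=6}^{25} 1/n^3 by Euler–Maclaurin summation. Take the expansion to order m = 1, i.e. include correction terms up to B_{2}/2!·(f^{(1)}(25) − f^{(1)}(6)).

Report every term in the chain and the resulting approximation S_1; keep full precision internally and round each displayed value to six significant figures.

S_1 ≈ 0.0156280

The integral term ∫_6^25 1/x^3 dx = 0.0130889.
Boundary: ½(f(6) + f(25)) = ½(0.00462963 + 6.40000e-05) = 0.00234681.
So far: 0.0154357.
k=1: B_{2}/(2)! × [f^{(1)}(25) − f^{(1)}(6)] = 1/12 × (-7.68000e-06 − (-0.00231481)) = 0.000192261.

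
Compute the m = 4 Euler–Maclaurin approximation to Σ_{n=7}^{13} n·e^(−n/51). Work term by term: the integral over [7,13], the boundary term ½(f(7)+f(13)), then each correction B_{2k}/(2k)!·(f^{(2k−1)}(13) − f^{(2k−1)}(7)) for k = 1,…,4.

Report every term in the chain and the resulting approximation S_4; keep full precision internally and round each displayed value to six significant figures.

Integral: ∫_7^13 x·e^(−x/51) dx = 49.0551.
Boundary: ½(f(7) + f(13)) = ½(6.10224 + 10.0749) = 8.08857.
Integral + boundary = 57.1437.
k=1: B_{2}/(2)! × [f^{(1)}(13) − f^{(1)}(7)] = 1/12 × (0.577445 − 0.752096) = -0.0145542.
Partial sum through k=1: 57.1291.
k=2: B_{4}/(4)! × [f^{(3)}(13) − f^{(3)}(7)] = −1/720 × (0.000817928 − 0.000959474) = 1.96592e-07.
Partial sum through k=2: 57.1291.
k=3: B_{6}/(6)! × [f^{(5)}(13) − f^{(5)}(7)] = 1/30240 × (5.43578e-07 − 6.26602e-07) = -2.74550e-12.
Partial sum through k=3: 57.1291.
k=4: B_{8}/(8)! × [f^{(7)}(13) − f^{(7)}(7)] = −1/1209600 × (2.97074e-10 − 3.39991e-10) = 3.54805e-17.

S_4 ≈ 57.1291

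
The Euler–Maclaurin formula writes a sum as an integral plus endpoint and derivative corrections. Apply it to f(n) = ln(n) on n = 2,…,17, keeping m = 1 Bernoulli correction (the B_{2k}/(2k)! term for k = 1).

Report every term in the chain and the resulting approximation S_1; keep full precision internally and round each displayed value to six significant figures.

Integral: ∫_2^17 ln(x) dx = 31.7783.
Boundary: ½(f(2) + f(17)) = ½(0.693147 + 2.83321) = 1.76318.
Running total after boundary: 33.5415.
Order-1 term: 1/12 · (0.0588235 − 0.500000) = -0.0367647.

S_1 ≈ 33.5047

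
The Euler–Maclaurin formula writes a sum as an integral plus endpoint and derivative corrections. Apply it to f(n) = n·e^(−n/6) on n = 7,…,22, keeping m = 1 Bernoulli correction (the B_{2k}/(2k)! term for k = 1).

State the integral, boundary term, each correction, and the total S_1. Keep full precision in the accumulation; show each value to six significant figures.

Integral: ∫_7^22 x·e^(−x/6) dx = 19.9951.
Endpoint term: (f(7) + f(22))/2 = (2.17982 + 0.562354)/2 = 1.37109.
So far: 21.3662.
Correction k=1: B_{2}/2! · (f^{(1)}(22) − f^{(1)}(7)) = 1/12 · (-0.0681641 − (-0.0519005)) = -0.00135530.

S_1 ≈ 21.3648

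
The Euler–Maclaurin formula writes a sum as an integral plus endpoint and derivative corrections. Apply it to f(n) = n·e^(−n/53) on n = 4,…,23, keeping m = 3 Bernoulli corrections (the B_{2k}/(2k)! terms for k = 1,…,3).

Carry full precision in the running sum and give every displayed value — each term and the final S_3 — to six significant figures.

∫_4^23 x·e^(−x/53) dx evaluates to 191.502.
½[f(4) + f(23)] = ½[3.70922 + 14.9025] = 9.30588.
So far: 200.808.
Order-1 term: 1/12 · (0.366757 − 0.857321) = -0.0408803.
After k=1: 200.767.
Order-2 term: −1/720 · (0.000591894 − 0.000965444) = 5.18820e-07.
After k=2: 200.767.
Order-3 term: 1/30240 · (3.74946e-07 − 5.78741e-07) = -6.73925e-12.

S_3 ≈ 200.767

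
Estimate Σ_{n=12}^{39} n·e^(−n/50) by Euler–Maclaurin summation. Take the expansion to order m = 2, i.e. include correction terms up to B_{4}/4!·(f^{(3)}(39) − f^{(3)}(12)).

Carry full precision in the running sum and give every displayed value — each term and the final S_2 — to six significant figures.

Integral: ∫_12^39 x·e^(−x/50) dx = 398.640.
Boundary: ½(f(12) + f(39)) = ½(9.43953 + 17.8778) = 13.6587.
Running total after boundary: 412.298.
k=1: B_{2}/(2)! × [f^{(1)}(39) − f^{(1)}(12)] = 1/12 × (0.100849 − 0.597837) = -0.0414157.
Running total after k=1: 412.257.
k=2: B_{4}/(4)! × [f^{(3)}(39) − f^{(3)}(12)] = −1/720 × (0.000407065 − 0.000868437) = 6.40795e-07.

S_2 ≈ 412.257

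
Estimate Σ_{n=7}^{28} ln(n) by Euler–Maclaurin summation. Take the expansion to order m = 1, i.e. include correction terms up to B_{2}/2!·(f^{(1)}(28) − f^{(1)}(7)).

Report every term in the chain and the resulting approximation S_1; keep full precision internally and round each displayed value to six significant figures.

∫_7^28 ln(x) dx evaluates to 58.6804.
Endpoint term: (f(7) + f(28))/2 = (1.94591 + 3.33220)/2 = 2.63906.
Integral + boundary = 61.3194.
k=1: B_{2}/(2)! × [f^{(1)}(28) − f^{(1)}(7)] = 1/12 × (0.0357143 − 0.142857) = -0.00892857.

S_1 ≈ 61.3105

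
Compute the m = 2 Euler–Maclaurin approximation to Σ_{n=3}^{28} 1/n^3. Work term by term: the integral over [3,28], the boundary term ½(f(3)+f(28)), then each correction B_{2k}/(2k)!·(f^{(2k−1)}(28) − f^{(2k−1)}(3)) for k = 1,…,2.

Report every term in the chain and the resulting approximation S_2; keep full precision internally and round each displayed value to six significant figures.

S_2 ≈ 0.0764308

∫_3^28 1/x^3 dx evaluates to 0.0549178.
½[f(3) + f(28)] = ½[0.0370370 + 4.55539e-05] = 0.0185413.
Running total after boundary: 0.0734591.
Correction k=1: B_{2}/2! · (f^{(1)}(28) − f^{(1)}(3)) = 1/12 · (-4.88078e-06 − (-0.0370370)) = 0.00308601.
After k=1: 0.0765451.
Correction k=2: B_{4}/4! · (f^{(3)}(28) − f^{(3)}(3)) = −1/720 · (-1.24510e-07 − (-0.0823045)) = -0.000114312.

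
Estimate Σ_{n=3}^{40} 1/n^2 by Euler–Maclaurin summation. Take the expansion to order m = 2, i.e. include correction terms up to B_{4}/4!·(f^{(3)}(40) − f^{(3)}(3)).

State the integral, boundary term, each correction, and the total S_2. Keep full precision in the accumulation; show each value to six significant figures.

∫_3^40 1/x^2 dx evaluates to 0.308333.
Endpoint term: (f(3) + f(40))/2 = (0.111111 + 0.000625000)/2 = 0.0558681.
Running total after boundary: 0.364201.
k=1: B_{2}/(2)! × [f^{(1)}(40) − f^{(1)}(3)] = 1/12 × (-3.12500e-05 − (-0.0740741)) = 0.00617024.
After k=1: 0.370372.
k=2: B_{4}/(4)! × [f^{(3)}(40) − f^{(3)}(3)] = −1/720 × (-2.34375e-07 − (-0.0987654)) = -0.000137174.

S_2 ≈ 0.370234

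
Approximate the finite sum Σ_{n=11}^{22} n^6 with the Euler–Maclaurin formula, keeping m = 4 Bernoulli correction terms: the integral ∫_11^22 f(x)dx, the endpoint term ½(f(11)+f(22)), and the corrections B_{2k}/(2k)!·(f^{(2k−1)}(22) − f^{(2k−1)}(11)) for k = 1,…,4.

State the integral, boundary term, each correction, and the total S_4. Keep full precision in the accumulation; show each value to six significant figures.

S_4 ≈ 4.13623e+08

Integral: ∫_11^22 x^6 dx = 3.53553e+08.
½[f(11) + f(22)] = ½[1.77156e+06 + 1.13380e+08] = 5.75757e+07.
So far: 4.11129e+08.
Correction k=1: B_{2}/2! · (f^{(1)}(22) − f^{(1)}(11)) = 1/12 · (3.09218e+07 − 966306) = 2.49629e+06.
Partial sum through k=1: 4.13625e+08.
Correction k=2: B_{4}/4! · (f^{(3)}(22) − f^{(3)}(11)) = −1/720 · (1.27776e+06 − 159720) = -1552.83.
Partial sum through k=2: 4.13623e+08.
Correction k=3: B_{6}/6! · (f^{(5)}(22) − f^{(5)}(11)) = 1/30240 · (15840.0 − 7920.00) = 0.261905.
Partial sum through k=3: 4.13623e+08.
Correction k=4: B_{8}/8! · (f^{(7)}(22) − f^{(7)}(11)) = −1/1209600 · (0.00000 − 0.00000) = 0.00000.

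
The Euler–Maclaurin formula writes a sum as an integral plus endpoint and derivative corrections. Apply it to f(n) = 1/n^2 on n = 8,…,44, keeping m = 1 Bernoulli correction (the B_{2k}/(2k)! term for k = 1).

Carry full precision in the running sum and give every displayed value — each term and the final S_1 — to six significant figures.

∫_8^44 1/x^2 dx evaluates to 0.102273.
½[f(8) + f(44)] = ½[0.0156250 + 0.000516529] = 0.00807076.
So far: 0.110343.
Order-1 term: 1/12 · (-2.34786e-05 − (-0.00390625)) = 0.000323564.

S_1 ≈ 0.110667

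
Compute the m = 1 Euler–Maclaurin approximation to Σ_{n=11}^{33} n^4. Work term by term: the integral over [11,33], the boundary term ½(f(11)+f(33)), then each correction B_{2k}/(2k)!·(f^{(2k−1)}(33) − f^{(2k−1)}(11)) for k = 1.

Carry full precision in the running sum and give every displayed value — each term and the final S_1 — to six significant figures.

S_1 ≈ 8.40668e+06

∫_11^33 x^4 dx evaluates to 7.79487e+06.
Endpoint term: (f(11) + f(33))/2 = (14641.0 + 1.18592e+06)/2 = 600281.
So far: 8.39515e+06.
Correction k=1: B_{2}/2! · (f^{(1)}(33) − f^{(1)}(11)) = 1/12 · (143748 − 5324.00) = 11535.3.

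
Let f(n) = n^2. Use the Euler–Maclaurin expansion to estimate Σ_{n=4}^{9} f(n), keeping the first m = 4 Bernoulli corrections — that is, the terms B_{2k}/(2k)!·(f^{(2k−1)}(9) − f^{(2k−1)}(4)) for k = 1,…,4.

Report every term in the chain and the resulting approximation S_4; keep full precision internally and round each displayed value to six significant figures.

Integral: ∫_4^9 x^2 dx = 221.667.
½[f(4) + f(9)] = ½[16.0000 + 81.0000] = 48.5000.
Integral + boundary = 270.167.
Correction k=1: B_{2}/2! · (f^{(1)}(9) − f^{(1)}(4)) = 1/12 · (18.0000 − 8.00000) = 0.833333.
Running total after k=1: 271.000.
Correction k=2: B_{4}/4! · (f^{(3)}(9) − f^{(3)}(4)) = −1/720 · (0.00000 − 0.00000) = 0.00000.
Running total after k=2: 271.000.
Correction k=3: B_{6}/6! · (f^{(5)}(9) − f^{(5)}(4)) = 1/30240 · (0.00000 − 0.00000) = 0.00000.
Running total after k=3: 271.000.
Correction k=4: B_{8}/8! · (f^{(7)}(9) − f^{(7)}(4)) = −1/1209600 · (0.00000 − 0.00000) = 0.00000.

S_4 ≈ 271.000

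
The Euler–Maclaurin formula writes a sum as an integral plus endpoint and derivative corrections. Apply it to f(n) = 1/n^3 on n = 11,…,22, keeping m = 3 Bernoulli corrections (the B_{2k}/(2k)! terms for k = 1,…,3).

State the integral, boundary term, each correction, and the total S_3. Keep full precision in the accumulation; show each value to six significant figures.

∫_11^22 1/x^3 dx evaluates to 0.00309917.
Boundary: ½(f(11) + f(22)) = ½(0.000751315 + 9.39144e-05) = 0.000422615.
Integral + boundary = 0.00352179.
Order-1 term: 1/12 · (-1.28065e-05 − (-0.000204904)) = 1.60081e-05.
After k=1: 0.00353780.
Order-2 term: −1/720 · (-5.29194e-07 − (-3.38684e-05)) = -4.63045e-08.
After k=2: 0.00353775.
Order-3 term: 1/30240 · (-4.59218e-08 − (-1.17560e-05)) = 3.87238e-10.

S_3 ≈ 0.00353775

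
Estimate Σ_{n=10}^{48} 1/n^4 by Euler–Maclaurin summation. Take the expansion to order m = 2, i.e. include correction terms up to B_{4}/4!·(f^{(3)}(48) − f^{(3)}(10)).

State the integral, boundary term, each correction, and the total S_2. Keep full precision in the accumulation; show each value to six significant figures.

The integral term ∫_10^48 1/x^4 dx = 0.000330319.
Endpoint term: (f(10) + f(48))/2 = (0.000100000 + 1.88380e-07)/2 = 5.00942e-05.
Integral + boundary = 0.000380413.
Order-1 term: 1/12 · (-1.56983e-08 − (-4.00000e-05)) = 3.33203e-06.
After k=1: 0.000383745.
Order-2 term: −1/720 · (-2.04406e-10 − (-1.20000e-05)) = -1.66664e-08.

S_2 ≈ 0.000383729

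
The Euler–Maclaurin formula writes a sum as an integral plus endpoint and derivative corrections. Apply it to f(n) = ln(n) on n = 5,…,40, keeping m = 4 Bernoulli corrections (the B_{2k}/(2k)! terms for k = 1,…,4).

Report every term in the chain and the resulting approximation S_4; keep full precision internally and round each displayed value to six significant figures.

S_4 ≈ 107.143

Integral: ∫_5^40 ln(x) dx = 104.508.
½[f(5) + f(40)] = ½[1.60944 + 3.68888] = 2.64916.
So far: 107.157.
Correction k=1: B_{2}/2! · (f^{(1)}(40) − f^{(1)}(5)) = 1/12 · (0.0250000 − 0.200000) = -0.0145833.
Partial sum through k=1: 107.143.
Correction k=2: B_{4}/4! · (f^{(3)}(40) − f^{(3)}(5)) = −1/720 · (3.12500e-05 − 0.0160000) = 2.21788e-05.
Partial sum through k=2: 107.143.
Correction k=3: B_{6}/6! · (f^{(5)}(40) − f^{(5)}(5)) = 1/30240 · (2.34375e-07 − 0.00768000) = -2.53961e-07.
Partial sum through k=3: 107.143.
Correction k=4: B_{8}/8! · (f^{(7)}(40) − f^{(7)}(5)) = −1/1209600 · (4.39453e-09 − 0.00921600) = 7.61904e-09.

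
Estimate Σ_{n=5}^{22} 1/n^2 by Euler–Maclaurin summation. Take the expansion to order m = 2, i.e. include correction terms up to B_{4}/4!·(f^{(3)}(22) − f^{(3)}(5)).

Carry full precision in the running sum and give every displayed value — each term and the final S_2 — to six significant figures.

The integral term ∫_5^22 1/x^2 dx = 0.154545.
Boundary: ½(f(5) + f(22)) = ½(0.0400000 + 0.00206612) = 0.0210331.
So far: 0.175579.
Correction k=1: B_{2}/2! · (f^{(1)}(22) − f^{(1)}(5)) = 1/12 · (-0.000187829 − (-0.0160000)) = 0.00131768.
After k=1: 0.176896.
Correction k=2: B_{4}/4! · (f^{(3)}(22) − f^{(3)}(5)) = −1/720 · (-4.65691e-06 − (-0.00768000)) = -1.06602e-05.

S_2 ≈ 0.176886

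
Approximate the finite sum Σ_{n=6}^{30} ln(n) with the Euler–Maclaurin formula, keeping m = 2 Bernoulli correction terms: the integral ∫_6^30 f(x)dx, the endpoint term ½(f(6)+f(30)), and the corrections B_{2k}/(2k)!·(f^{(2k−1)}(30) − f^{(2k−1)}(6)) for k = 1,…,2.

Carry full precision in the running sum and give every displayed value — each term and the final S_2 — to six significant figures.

S_2 ≈ 69.8707

Integral: ∫_6^30 ln(x) dx = 67.2854.
Boundary: ½(f(6) + f(30)) = ½(1.79176 + 3.40120) = 2.59648.
Integral + boundary = 69.8818.
k=1: B_{2}/(2)! × [f^{(1)}(30) − f^{(1)}(6)] = 1/12 × (0.0333333 − 0.166667) = -0.0111111.
Running total after k=1: 69.8707.
k=2: B_{4}/(4)! × [f^{(3)}(30) − f^{(3)}(6)] = −1/720 × (7.40741e-05 − 0.00925926) = 1.27572e-05.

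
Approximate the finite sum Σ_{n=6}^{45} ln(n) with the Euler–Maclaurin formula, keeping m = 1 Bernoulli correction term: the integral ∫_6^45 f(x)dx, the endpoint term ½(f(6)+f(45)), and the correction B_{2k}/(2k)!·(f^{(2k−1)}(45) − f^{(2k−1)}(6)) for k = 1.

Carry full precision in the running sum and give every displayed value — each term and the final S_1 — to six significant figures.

S_1 ≈ 124.336

The integral term ∫_6^45 ln(x) dx = 121.549.
Boundary: ½(f(6) + f(45)) = ½(1.79176 + 3.80666) = 2.79921.
Running total after boundary: 124.348.
Correction k=1: B_{2}/2! · (f^{(1)}(45) − f^{(1)}(6)) = 1/12 · (0.0222222 − 0.166667) = -0.0120370.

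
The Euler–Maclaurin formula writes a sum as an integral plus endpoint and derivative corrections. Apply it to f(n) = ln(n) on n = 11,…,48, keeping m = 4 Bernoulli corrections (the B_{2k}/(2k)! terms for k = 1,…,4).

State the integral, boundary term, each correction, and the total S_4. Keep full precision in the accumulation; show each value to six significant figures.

S_4 ≈ 125.570

Integral: ∫_11^48 ln(x) dx = 122.441.
Boundary: ½(f(11) + f(48)) = ½(2.39790 + 3.87120) = 3.13455.
Running total after boundary: 125.575.
k=1: B_{2}/(2)! × [f^{(1)}(48) − f^{(1)}(11)] = 1/12 × (0.0208333 − 0.0909091) = -0.00583965.
After k=1: 125.570.
k=2: B_{4}/(4)! × [f^{(3)}(48) − f^{(3)}(11)] = −1/720 × (1.80845e-05 − 0.00150263) = 2.06187e-06.
After k=2: 125.570.
k=3: B_{6}/(6)! × [f^{(5)}(48) − f^{(5)}(11)] = 1/30240 × (9.41901e-08 − 0.000149021) = -4.92483e-09.
After k=3: 125.570.
k=4: B_{8}/(8)! × [f^{(7)}(48) − f^{(7)}(11)] = −1/1209600 × (1.22643e-09 − 3.69474e-05) = 3.05441e-11.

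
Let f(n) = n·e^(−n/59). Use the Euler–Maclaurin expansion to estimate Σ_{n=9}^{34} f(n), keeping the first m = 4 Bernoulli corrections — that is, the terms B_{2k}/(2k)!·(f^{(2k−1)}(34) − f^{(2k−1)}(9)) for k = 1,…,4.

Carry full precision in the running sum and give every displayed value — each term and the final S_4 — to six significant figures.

The integral term ∫_9^34 x·e^(−x/59) dx = 360.753.
Boundary: ½(f(9) + f(34)) = ½(7.72670 + 19.1077) = 13.4172.
Running total after boundary: 374.170.
k=1: B_{2}/(2)! × [f^{(1)}(34) − f^{(1)}(9)] = 1/12 × (0.238131 − 0.727561) = -0.0407858.
After k=1: 374.129.
k=2: B_{4}/(4)! × [f^{(3)}(34) − f^{(3)}(9)] = −1/720 × (0.000391299 − 0.000702271) = 4.31906e-07.
After k=2: 374.129.
k=3: B_{6}/(6)! × [f^{(5)}(34) − f^{(5)}(9)] = 1/30240 × (2.05168e-07 − 3.43445e-07) = -4.57267e-12.
After k=3: 374.129.
k=4: B_{8}/(8)! × [f^{(7)}(34) − f^{(7)}(9)] = −1/1209600 × (8.55862e-11 − 1.39370e-10) = 4.44640e-17.

S_4 ≈ 374.129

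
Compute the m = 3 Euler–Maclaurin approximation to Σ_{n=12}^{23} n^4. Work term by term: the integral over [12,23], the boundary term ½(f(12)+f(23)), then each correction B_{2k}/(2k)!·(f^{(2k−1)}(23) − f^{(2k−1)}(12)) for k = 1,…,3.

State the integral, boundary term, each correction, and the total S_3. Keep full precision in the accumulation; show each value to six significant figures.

S_3 ≈ 1.39127e+06

∫_12^23 x^4 dx evaluates to 1.23750e+06.
Endpoint term: (f(12) + f(23))/2 = (20736.0 + 279841)/2 = 150288.
Running total after boundary: 1.38779e+06.
Correction k=1: B_{2}/2! · (f^{(1)}(23) − f^{(1)}(12)) = 1/12 · (48668.0 − 6912.00) = 3479.67.
Running total after k=1: 1.39127e+06.
Correction k=2: B_{4}/4! · (f^{(3)}(23) − f^{(3)}(12)) = −1/720 · (552.000 − 288.000) = -0.366667.
Running total after k=2: 1.39127e+06.
Correction k=3: B_{6}/6! · (f^{(5)}(23) − f^{(5)}(12)) = 1/30240 · (0.00000 − 0.00000) = 0.00000.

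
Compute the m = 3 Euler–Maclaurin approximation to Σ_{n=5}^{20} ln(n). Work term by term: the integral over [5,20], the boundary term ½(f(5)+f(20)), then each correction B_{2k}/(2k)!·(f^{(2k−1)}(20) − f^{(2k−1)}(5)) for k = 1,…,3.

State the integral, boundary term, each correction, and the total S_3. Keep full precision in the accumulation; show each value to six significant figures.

S_3 ≈ 39.1576

Integral: ∫_5^20 ln(x) dx = 36.8675.
½[f(5) + f(20)] = ½[1.60944 + 2.99573] = 2.30259.
Running total after boundary: 39.1700.
Correction k=1: B_{2}/2! · (f^{(1)}(20) − f^{(1)}(5)) = 1/12 · (0.0500000 − 0.200000) = -0.0125000.
Running total after k=1: 39.1575.
Correction k=2: B_{4}/4! · (f^{(3)}(20) − f^{(3)}(5)) = −1/720 · (0.000250000 − 0.0160000) = 2.18750e-05.
Running total after k=2: 39.1576.
Correction k=3: B_{6}/6! · (f^{(5)}(20) − f^{(5)}(5)) = 1/30240 · (7.50000e-06 − 0.00768000) = -2.53720e-07.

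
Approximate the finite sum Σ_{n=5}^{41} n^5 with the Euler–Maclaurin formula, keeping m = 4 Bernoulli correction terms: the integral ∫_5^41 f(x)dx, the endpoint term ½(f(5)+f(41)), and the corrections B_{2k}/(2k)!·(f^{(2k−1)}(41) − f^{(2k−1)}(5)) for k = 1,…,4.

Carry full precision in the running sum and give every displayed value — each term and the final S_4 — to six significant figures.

The integral term ∫_5^41 x^5 dx = 7.91681e+08.
Boundary: ½(f(5) + f(41)) = ½(3125.00 + 1.15856e+08) = 5.79297e+07.
So far: 8.49611e+08.
k=1: B_{2}/(2)! × [f^{(1)}(41) − f^{(1)}(5)] = 1/12 × (1.41288e+07 − 3125.00) = 1.17714e+06.
After k=1: 8.50788e+08.
k=2: B_{4}/(4)! × [f^{(3)}(41) − f^{(3)}(5)] = −1/720 × (100860 − 1500.00) = -138.000.
After k=2: 8.50788e+08.
k=3: B_{6}/(6)! × [f^{(5)}(41) − f^{(5)}(5)] = 1/30240 × (120.000 − 120.000) = 0.00000.
After k=3: 8.50788e+08.
k=4: B_{8}/(8)! × [f^{(7)}(41) − f^{(7)}(5)] = −1/1209600 × (0.00000 − 0.00000) = 0.00000.

S_4 ≈ 8.50788e+08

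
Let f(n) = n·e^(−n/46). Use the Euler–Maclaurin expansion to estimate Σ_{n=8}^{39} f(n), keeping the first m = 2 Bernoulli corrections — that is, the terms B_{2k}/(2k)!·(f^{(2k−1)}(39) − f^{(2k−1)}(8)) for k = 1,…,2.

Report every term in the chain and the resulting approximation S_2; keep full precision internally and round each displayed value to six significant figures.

S_2 ≈ 424.311

The integral term ∫_8^39 x·e^(−x/46) dx = 412.650.
½[f(8) + f(39)] = ½[6.72296 + 16.7055] = 11.7142.
So far: 424.364.
k=1: B_{2}/(2)! × [f^{(1)}(39) − f^{(1)}(8)] = 1/12 × (0.0651830 − 0.694219) = -0.0524196.
Partial sum through k=1: 424.311.
k=2: B_{4}/(4)! × [f^{(3)}(39) − f^{(3)}(8)] = −1/720 × (0.000435668 − 0.00112238) = 9.53769e-07.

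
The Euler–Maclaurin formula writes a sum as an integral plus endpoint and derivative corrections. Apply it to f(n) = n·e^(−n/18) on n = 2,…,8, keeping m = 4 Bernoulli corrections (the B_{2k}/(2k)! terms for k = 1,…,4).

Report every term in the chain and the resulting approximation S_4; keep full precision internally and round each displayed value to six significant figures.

S_4 ≈ 25.4927

The integral term ∫_2^8 x·e^(−x/18) dx = 22.0697.
Boundary: ½(f(2) + f(8)) = ½(1.78968 + 5.12944) = 3.45956.
So far: 25.5293.
Order-1 term: 1/12 · (0.356211 − 0.795413) = -0.0366001.
Partial sum through k=1: 25.4927.
Order-2 term: −1/720 · (0.00505732 − 0.00797868) = 4.05744e-06.
Partial sum through k=2: 25.4927.
Order-3 term: 1/30240 · (2.78248e-05 − 4.16740e-05) = -4.57977e-10.
Partial sum through k=3: 25.4927.
Order-4 term: −1/1209600 · (1.23582e-07 − 1.81242e-07) = 4.76689e-14.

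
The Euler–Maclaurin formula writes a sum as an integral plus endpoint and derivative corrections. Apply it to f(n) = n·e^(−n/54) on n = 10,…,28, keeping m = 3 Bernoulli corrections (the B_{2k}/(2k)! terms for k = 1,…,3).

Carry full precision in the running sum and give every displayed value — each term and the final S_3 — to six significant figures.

S_3 ≈ 247.782

Integral: ∫_10^28 x·e^(−x/54) dx = 235.325.
½[f(10) + f(28)] = ½[8.30950 + 16.6713] = 12.4904.
Running total after boundary: 247.815.
Order-1 term: 1/12 · (0.286675 − 0.677071) = -0.0325330.
Running total after k=1: 247.782.
Order-2 term: −1/720 · (0.000506680 − 0.000802116) = 4.10328e-07.
Running total after k=2: 247.782.
Order-3 term: 1/30240 · (3.13803e-07 − 4.70522e-07) = -5.18250e-12.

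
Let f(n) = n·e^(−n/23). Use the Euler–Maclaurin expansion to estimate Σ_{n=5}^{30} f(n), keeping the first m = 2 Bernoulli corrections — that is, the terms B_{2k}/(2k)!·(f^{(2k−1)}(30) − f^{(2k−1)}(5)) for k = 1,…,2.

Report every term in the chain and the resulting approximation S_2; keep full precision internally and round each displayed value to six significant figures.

Integral: ∫_5^30 x·e^(−x/23) dx = 187.397.
½[f(5) + f(30)] = ½[4.02308 + 8.14048] = 6.08178.
So far: 193.479.
Order-1 term: 1/12 · (-0.0825846 − 0.629699) = -0.0593569.
After k=1: 193.420.
Order-2 term: −1/720 · (0.000869781 − 0.00423238) = 4.67028e-06.

S_2 ≈ 193.420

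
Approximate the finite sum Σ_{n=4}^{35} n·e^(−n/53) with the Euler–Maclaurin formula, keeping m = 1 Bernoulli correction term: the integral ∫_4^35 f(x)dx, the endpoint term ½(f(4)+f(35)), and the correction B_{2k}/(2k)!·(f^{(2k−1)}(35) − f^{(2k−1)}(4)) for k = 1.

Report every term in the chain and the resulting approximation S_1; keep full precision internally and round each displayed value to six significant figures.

The integral term ∫_4^35 x·e^(−x/53) dx = 391.706.
Boundary: ½(f(4) + f(35)) = ½(3.70922 + 18.0830) = 10.8961.
So far: 402.602.
k=1: B_{2}/(2)! × [f^{(1)}(35) − f^{(1)}(4)] = 1/12 × (0.175468 − 0.857321) = -0.0568210.

S_1 ≈ 402.545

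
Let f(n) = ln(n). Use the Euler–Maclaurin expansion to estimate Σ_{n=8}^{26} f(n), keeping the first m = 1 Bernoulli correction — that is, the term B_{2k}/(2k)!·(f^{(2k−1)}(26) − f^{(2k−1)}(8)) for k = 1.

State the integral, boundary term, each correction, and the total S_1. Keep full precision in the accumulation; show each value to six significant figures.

∫_8^26 ln(x) dx evaluates to 50.0750.
½[f(8) + f(26)] = ½[2.07944 + 3.25810] = 2.66877.
Running total after boundary: 52.7437.
Correction k=1: B_{2}/2! · (f^{(1)}(26) − f^{(1)}(8)) = 1/12 · (0.0384615 − 0.125000) = -0.00721154.

S_1 ≈ 52.7365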